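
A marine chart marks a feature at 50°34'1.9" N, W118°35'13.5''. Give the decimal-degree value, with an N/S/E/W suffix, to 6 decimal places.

Lat: 50 + 34/60 + 1.9/3600 = 50.5671944
λ: 118 + 35/60 + 13.5/3600 = 118.5870833

50.567194° N, 118.587083° W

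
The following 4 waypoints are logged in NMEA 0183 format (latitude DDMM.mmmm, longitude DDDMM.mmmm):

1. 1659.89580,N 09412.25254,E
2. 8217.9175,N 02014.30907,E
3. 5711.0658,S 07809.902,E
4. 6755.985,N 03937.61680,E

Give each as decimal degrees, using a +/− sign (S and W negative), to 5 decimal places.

Point 1:
  Lat: degrees = first 2 digits = 16, minutes = 59.8958; 16 + 59.8958/60 = 16.998263
  N ⇒ keep positive
  Lon: degrees = first 3 digits = 94, minutes = 12.25254; 94 + 12.25254/60 = 94.204209
  E → positive
Point 2:
  φ: degrees = first 2 digits = 82, minutes = 17.9175; 82 + 17.9175/60 = 82.298625
  N ⇒ keep positive
  Lon: degrees = first 3 digits = 20, minutes = 14.30907; 20 + 14.30907/60 = 20.238485
  E → positive
Point 3:
  Latitude: degrees = first 2 digits = 57, minutes = 11.0658; 57 + 11.0658/60 = 57.184430
  hemisphere S, so the sign is −
  λ: split at 3 digits → 078° and 9.902′; 78 + 9.902/60 = 78.165033
  E ⇒ keep positive
Point 4:
  Latitude: split at 2 digits → 67° and 55.985′; 67 + 55.985/60 = 67.933083
  N ⇒ keep positive
  Longitude: degrees = first 3 digits = 39, minutes = 37.6168; 39 + 37.6168/60 = 39.626947
  E ⇒ keep positive

1. 16.99826, 94.20421
2. 82.29863, 20.23848
3. -57.18443, 78.16503
4. 67.93308, 39.62695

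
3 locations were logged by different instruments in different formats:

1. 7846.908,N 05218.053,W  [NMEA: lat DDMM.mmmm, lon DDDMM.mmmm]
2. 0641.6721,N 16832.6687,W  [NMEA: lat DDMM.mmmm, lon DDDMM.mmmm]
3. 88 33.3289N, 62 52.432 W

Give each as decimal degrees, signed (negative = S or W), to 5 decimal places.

1. 78.78180, -52.30088
2. 6.69454, -168.54448
3. 88.55548, -62.87387

Point 1:
  φ: split at 2 digits → 78° and 46.908′; 78 + 46.908/60 = 78.781800
  N ⇒ keep positive
  Longitude: split at 3 digits → 052° and 18.053′; 52 + 18.053/60 = 52.300883
  hemisphere W, so the sign is −
Point 2:
  φ: split at 2 digits → 06° and 41.6721′; 6 + 41.6721/60 = 6.694535
  N ⇒ keep positive
  Lon: split at 3 digits → 168° and 32.6687′; 168 + 32.6687/60 = 168.544478
  W ⇒ negate
Point 3:
  Latitude: 33.3289′ = 0.555482°; total 88.555482
  N ⇒ keep positive
  Longitude: 52.432′ = 0.873867°; total 62.873867
  hemisphere W, so the sign is −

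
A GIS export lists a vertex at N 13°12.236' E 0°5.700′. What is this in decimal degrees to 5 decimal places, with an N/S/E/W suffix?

13.20393° N, 0.09500° E

Lat: 12.236′ = 0.203933°; total 13.203933
Longitude: 0 + 5.7/60 = 0.095000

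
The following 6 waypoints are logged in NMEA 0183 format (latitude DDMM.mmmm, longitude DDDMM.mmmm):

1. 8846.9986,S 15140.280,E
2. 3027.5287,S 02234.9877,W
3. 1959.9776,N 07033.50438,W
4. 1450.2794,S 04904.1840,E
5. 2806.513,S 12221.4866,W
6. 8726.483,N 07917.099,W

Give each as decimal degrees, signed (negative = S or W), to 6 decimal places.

1. -88.783310, 151.671333
2. -30.458812, -22.583128
3. 19.999627, -70.558406
4. -14.837990, 49.069733
5. -28.108550, -122.358110
6. 87.441383, -79.284983

Point 1:
  φ: split at 2 digits → 88° and 46.9986′; 88 + 46.9986/60 = 88.7833100
  S → negative
  λ: degrees = first 3 digits = 151, minutes = 40.28; 151 + 40.28/60 = 151.6713333
  E → positive
Point 2:
  Lat: split at 2 digits → 30° and 27.5287′; 30 + 27.5287/60 = 30.4588117
  S → negative
  Lon: split at 3 digits → 022° and 34.9877′; 22 + 34.9877/60 = 22.5831283
  W ⇒ negate
Point 3:
  φ: degrees = first 2 digits = 19, minutes = 59.9776; 19 + 59.9776/60 = 19.9996267
  N → positive
  Lon: split at 3 digits → 070° and 33.50438′; 70 + 33.50438/60 = 70.5584063
  W → negative
Point 4:
  Latitude: degrees = first 2 digits = 14, minutes = 50.2794; 14 + 50.2794/60 = 14.8379900
  S → negative
  λ: split at 3 digits → 049° and 4.184′; 49 + 4.184/60 = 49.0697333
  E → positive
Point 5:
  Latitude: degrees = first 2 digits = 28, minutes = 6.513; 28 + 6.513/60 = 28.1085500
  S → negative
  Longitude: split at 3 digits → 122° and 21.4866′; 122 + 21.4866/60 = 122.3581100
  hemisphere W, so the sign is −
Point 6:
  φ: split at 2 digits → 87° and 26.483′; 87 + 26.483/60 = 87.4413833
  N → positive
  Longitude: degrees = first 3 digits = 79, minutes = 17.099; 79 + 17.099/60 = 79.2849833
  W → negative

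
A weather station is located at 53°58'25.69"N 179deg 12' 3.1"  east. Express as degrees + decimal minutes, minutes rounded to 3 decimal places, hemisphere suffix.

53° 58.428′ N, 179° 12.052′ E

Latitude: seconds/60 = 0.42817; minutes = 58 + 0.42817 = 58.42817
Lon: seconds/60 = 0.05167; minutes = 12 + 0.05167 = 12.05167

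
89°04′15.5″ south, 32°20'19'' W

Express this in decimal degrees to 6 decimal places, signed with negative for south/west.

-89.070972, -32.338611

Latitude: 89° + 4/60 + 15.5/3600 = 89 + 0.066667 + 0.004306 = 89.0709722
S → negative
Lon: 20′ + 19″ = 20.31667′; 32 + 20.31667/60 = 32.3386111
hemisphere W, so the sign is −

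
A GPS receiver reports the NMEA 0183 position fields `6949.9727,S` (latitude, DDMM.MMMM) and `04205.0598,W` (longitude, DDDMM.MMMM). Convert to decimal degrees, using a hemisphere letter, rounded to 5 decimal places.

Latitude: degrees = first 2 digits = 69, minutes = 49.9727; 69 + 49.9727/60 = 69.832878
Longitude: split at 3 digits → 042° and 5.0598′; 42 + 5.0598/60 = 42.084330

69.83288° S, 42.08433° W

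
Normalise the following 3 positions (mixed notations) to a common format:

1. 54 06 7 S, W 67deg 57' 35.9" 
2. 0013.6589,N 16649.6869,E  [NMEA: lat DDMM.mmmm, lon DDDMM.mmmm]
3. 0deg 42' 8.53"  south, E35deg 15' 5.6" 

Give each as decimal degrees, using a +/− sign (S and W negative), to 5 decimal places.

Point 1:
  Latitude: 6′ + 7″ = 6.11667′; 54 + 6.11667/60 = 54.101944
  hemisphere S, so the sign is −
  λ: 67° + 57/60 + 35.9/3600 = 67 + 0.950000 + 0.009972 = 67.959972
  hemisphere W, so the sign is −
Point 2:
  Latitude: split at 2 digits → 00° and 13.6589′; 0 + 13.6589/60 = 0.227648
  N ⇒ keep positive
  λ: degrees = first 3 digits = 166, minutes = 49.6869; 166 + 49.6869/60 = 166.828115
  E ⇒ keep positive
Point 3:
  φ: 0° + 42/60 + 8.53/3600 = 0 + 0.700000 + 0.002369 = 0.702369
  S → negative
  λ: 35° + 15/60 + 5.6/3600 = 35 + 0.250000 + 0.001556 = 35.251556
  E ⇒ keep positive

1. -54.10194, -67.95997
2. 0.22765, 166.82812
3. -0.70237, 35.25156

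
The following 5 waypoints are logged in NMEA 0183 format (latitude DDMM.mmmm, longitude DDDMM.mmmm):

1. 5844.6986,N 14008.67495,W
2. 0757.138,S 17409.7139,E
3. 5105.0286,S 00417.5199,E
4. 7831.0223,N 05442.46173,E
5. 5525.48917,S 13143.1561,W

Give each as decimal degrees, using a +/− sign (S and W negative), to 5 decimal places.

1. 58.74498, -140.14458
2. -7.95230, 174.16190
3. -51.08381, 4.29200
4. 78.51704, 54.70770
5. -55.42482, -131.71927

Point 1:
  φ: split at 2 digits → 58° and 44.6986′; 58 + 44.6986/60 = 58.744977
  N ⇒ keep positive
  Lon: degrees = first 3 digits = 140, minutes = 8.67495; 140 + 8.67495/60 = 140.144583
  W ⇒ negate
Point 2:
  φ: degrees = first 2 digits = 7, minutes = 57.138; 7 + 57.138/60 = 7.952300
  S ⇒ negate
  λ: degrees = first 3 digits = 174, minutes = 9.7139; 174 + 9.7139/60 = 174.161898
  E ⇒ keep positive
Point 3:
  Latitude: degrees = first 2 digits = 51, minutes = 5.0286; 51 + 5.0286/60 = 51.083810
  S ⇒ negate
  λ: split at 3 digits → 004° and 17.5199′; 4 + 17.5199/60 = 4.291998
  E ⇒ keep positive
Point 4:
  φ: degrees = first 2 digits = 78, minutes = 31.0223; 78 + 31.0223/60 = 78.517038
  N → positive
  λ: degrees = first 3 digits = 54, minutes = 42.46173; 54 + 42.46173/60 = 54.707696
  E ⇒ keep positive
Point 5:
  φ: degrees = first 2 digits = 55, minutes = 25.48917; 55 + 25.48917/60 = 55.424820
  S ⇒ negate
  Lon: split at 3 digits → 131° and 43.1561′; 131 + 43.1561/60 = 131.719268
  W ⇒ negate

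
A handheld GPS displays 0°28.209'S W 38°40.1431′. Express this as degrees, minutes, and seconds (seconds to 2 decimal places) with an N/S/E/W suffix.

φ: 28.20900′ → 28′ and 0.20900 × 60 = 12.5400″
λ: fractional minutes 0.14310 × 60 = 8.5860″

0°28′12.54″ S, 38°40′8.59″ W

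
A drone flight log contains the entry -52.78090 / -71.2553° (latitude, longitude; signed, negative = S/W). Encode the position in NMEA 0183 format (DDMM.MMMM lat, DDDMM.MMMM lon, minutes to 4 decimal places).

5246.8540,S / 07115.3180,W

Latitude is negative → S; |value| = 52.780900
Lat: minutes = (52.780900 − 52) × 60 = 46.854000
Longitude is negative → W; |value| = 71.255300
Lon: fractional part 0.255300 → 15.318000 minutes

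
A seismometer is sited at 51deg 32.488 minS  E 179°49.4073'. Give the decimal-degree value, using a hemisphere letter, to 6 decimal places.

51.541467° S, 179.823455° E

Lat: 51 + 32.488/60 = 51.5414667
λ: 49.4073′ = 0.823455°; total 179.8234550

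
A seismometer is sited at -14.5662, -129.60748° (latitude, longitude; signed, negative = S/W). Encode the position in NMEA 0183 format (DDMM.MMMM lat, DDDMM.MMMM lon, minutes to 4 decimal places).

Latitude is negative → S; |value| = 14.566200
Lat: 14° + 0.566200 × 60 = 14° 33.972000′
Longitude is negative → W; |value| = 129.607480
Lon: fractional part 0.607480 → 36.448800 minutes

1433.9720,S / 12936.4488,W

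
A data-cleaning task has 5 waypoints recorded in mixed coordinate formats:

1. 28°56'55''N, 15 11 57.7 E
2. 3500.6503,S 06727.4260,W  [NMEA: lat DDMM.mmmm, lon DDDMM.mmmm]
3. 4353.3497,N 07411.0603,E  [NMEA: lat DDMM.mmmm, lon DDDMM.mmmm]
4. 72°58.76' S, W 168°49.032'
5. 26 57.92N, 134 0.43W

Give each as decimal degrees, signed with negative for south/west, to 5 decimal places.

1. 28.94861, 15.19936
2. -35.01084, -67.45710
3. 43.88916, 74.18434
4. -72.97933, -168.81720
5. 26.96533, -134.00717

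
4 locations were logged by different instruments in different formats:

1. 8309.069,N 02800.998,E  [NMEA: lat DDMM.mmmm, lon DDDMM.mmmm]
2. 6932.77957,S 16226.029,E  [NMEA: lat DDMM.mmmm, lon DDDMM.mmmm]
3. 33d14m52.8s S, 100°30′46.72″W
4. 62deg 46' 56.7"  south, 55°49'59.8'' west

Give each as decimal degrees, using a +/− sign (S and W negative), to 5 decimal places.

1. 83.15115, 28.01663
2. -69.54633, 162.43382
3. -33.24800, -100.51298
4. -62.78242, -55.83328

Point 1:
  Latitude: degrees = first 2 digits = 83, minutes = 9.069; 83 + 9.069/60 = 83.151150
  N → positive
  Lon: degrees = first 3 digits = 28, minutes = 0.998; 28 + 0.998/60 = 28.016633
  E ⇒ keep positive
Point 2:
  Lat: split at 2 digits → 69° and 32.77957′; 69 + 32.77957/60 = 69.546326
  S ⇒ negate
  λ: degrees = first 3 digits = 162, minutes = 26.029; 162 + 26.029/60 = 162.433817
  E → positive
Point 3:
  φ: 33 + 14/60 + 52.8/3600 = 33.248000
  S → negative
  λ: 100° + 30/60 + 46.72/3600 = 100 + 0.500000 + 0.012978 = 100.512978
  W → negative
Point 4:
  Lat: 62 + 46/60 + 56.7/3600 = 62.782417
  S ⇒ negate
  λ: 49′ + 59.8″ = 49.99667′; 55 + 49.99667/60 = 55.833278
  W ⇒ negate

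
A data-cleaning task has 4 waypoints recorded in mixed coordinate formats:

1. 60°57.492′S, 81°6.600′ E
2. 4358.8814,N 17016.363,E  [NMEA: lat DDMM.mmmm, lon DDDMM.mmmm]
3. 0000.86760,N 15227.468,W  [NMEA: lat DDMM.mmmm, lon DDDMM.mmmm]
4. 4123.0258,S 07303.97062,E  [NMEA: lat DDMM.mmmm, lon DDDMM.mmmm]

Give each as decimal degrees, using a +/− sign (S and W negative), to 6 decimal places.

1. -60.958200, 81.110000
2. 43.981357, 170.272717
3. 0.014460, -152.457800
4. -41.383763, 73.066177

Point 1:
  φ: 57.492′ = 0.958200°; total 60.9582000
  hemisphere S, so the sign is −
  Lon: 81 + 6.6/60 = 81.1100000
  E ⇒ keep positive
Point 2:
  Lat: degrees = first 2 digits = 43, minutes = 58.8814; 43 + 58.8814/60 = 43.9813567
  N → positive
  λ: degrees = first 3 digits = 170, minutes = 16.363; 170 + 16.363/60 = 170.2727167
  E → positive
Point 3:
  φ: split at 2 digits → 00° and 0.8676′; 0 + 0.8676/60 = 0.0144600
  N ⇒ keep positive
  Longitude: degrees = first 3 digits = 152, minutes = 27.468; 152 + 27.468/60 = 152.4578000
  W ⇒ negate
Point 4:
  φ: degrees = first 2 digits = 41, minutes = 23.0258; 41 + 23.0258/60 = 41.3837633
  hemisphere S, so the sign is −
  Lon: split at 3 digits → 073° and 3.97062′; 73 + 3.97062/60 = 73.0661770
  E → positive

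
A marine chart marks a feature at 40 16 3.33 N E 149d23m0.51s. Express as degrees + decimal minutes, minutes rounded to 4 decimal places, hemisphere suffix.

φ: seconds/60 = 0.05550; minutes = 16 + 0.05550 = 16.055500
λ: seconds/60 = 0.00850; minutes = 23 + 0.00850 = 23.008500

40° 16.0555′ N, 149° 23.0085′ E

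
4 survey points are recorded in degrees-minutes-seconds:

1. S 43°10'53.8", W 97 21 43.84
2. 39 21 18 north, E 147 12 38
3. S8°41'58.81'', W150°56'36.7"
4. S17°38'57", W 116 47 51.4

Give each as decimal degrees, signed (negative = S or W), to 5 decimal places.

1. -43.18161, -97.36218
2. 39.35500, 147.21056
3. -8.69967, -150.94353
4. -17.64917, -116.79761

Point 1:
  Lat: 43 + 10/60 + 53.8/3600 = 43.181611
  hemisphere S, so the sign is −
  Lon: 97 + 21/60 + 43.84/3600 = 97.362178
  W ⇒ negate
Point 2:
  Latitude: 39° + 21/60 + 18/3600 = 39 + 0.350000 + 0.005000 = 39.355000
  N ⇒ keep positive
  λ: 147° + 12/60 + 38/3600 = 147 + 0.200000 + 0.010556 = 147.210556
  E ⇒ keep positive
Point 3:
  Lat: 8 + 41/60 + 58.81/3600 = 8.699669
  hemisphere S, so the sign is −
  λ: 56′ + 36.7″ = 56.61167′; 150 + 56.61167/60 = 150.943528
  W ⇒ negate
Point 4:
  φ: 17 + 38/60 + 57/3600 = 17.649167
  hemisphere S, so the sign is −
  λ: 116 + 47/60 + 51.4/3600 = 116.797611
  W → negative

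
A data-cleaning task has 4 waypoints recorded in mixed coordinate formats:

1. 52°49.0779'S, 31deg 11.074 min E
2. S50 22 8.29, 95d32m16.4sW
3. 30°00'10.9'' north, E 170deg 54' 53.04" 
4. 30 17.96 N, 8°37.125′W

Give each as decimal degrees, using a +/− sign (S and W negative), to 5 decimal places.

Point 1:
  Lat: 52 + 49.0779/60 = 52.817965
  S ⇒ negate
  Longitude: 31 + 11.074/60 = 31.184567
  E ⇒ keep positive
Point 2:
  Latitude: 22′ + 8.29″ = 22.13817′; 50 + 22.13817/60 = 50.368969
  hemisphere S, so the sign is −
  λ: 32′ + 16.4″ = 32.27333′; 95 + 32.27333/60 = 95.537889
  W → negative
Point 3:
  Latitude: 0′ + 10.9″ = 0.18167′; 30 + 0.18167/60 = 30.003028
  N → positive
  Longitude: 170° + 54/60 + 53.04/3600 = 170 + 0.900000 + 0.014733 = 170.914733
  E → positive
Point 4:
  φ: 17.96′ = 0.299333°; total 30.299333
  N → positive
  Longitude: 8 + 37.125/60 = 8.618750
  W → negative

1. -52.81797, 31.18457
2. -50.36897, -95.53789
3. 30.00303, 170.91473
4. 30.29933, -8.61875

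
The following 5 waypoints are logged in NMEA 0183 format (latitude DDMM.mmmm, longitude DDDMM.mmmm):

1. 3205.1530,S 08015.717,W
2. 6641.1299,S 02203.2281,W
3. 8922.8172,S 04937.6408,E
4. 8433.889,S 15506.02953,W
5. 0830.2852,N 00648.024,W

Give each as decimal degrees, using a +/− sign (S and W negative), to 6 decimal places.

Point 1:
  Lat: degrees = first 2 digits = 32, minutes = 5.153; 32 + 5.153/60 = 32.0858833
  S → negative
  Longitude: split at 3 digits → 080° and 15.717′; 80 + 15.717/60 = 80.2619500
  W → negative
Point 2:
  Latitude: degrees = first 2 digits = 66, minutes = 41.1299; 66 + 41.1299/60 = 66.6854983
  hemisphere S, so the sign is −
  λ: split at 3 digits → 022° and 3.2281′; 22 + 3.2281/60 = 22.0538017
  hemisphere W, so the sign is −
Point 3:
  Latitude: split at 2 digits → 89° and 22.8172′; 89 + 22.8172/60 = 89.3802867
  hemisphere S, so the sign is −
  Longitude: degrees = first 3 digits = 49, minutes = 37.6408; 49 + 37.6408/60 = 49.6273467
  E → positive
Point 4:
  Lat: split at 2 digits → 84° and 33.889′; 84 + 33.889/60 = 84.5648167
  S ⇒ negate
  Lon: degrees = first 3 digits = 155, minutes = 6.02953; 155 + 6.02953/60 = 155.1004922
  hemisphere W, so the sign is −
Point 5:
  Latitude: degrees = first 2 digits = 8, minutes = 30.2852; 8 + 30.2852/60 = 8.5047533
  N ⇒ keep positive
  λ: split at 3 digits → 006° and 48.024′; 6 + 48.024/60 = 6.8004000
  W → negative

1. -32.085883, -80.261950
2. -66.685498, -22.053802
3. -89.380287, 49.627347
4. -84.564817, -155.100492
5. 8.504753, -6.800400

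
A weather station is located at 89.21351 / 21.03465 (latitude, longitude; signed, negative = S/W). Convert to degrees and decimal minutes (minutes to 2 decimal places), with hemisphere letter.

89° 12.81′ N, 21° 2.08′ E

Latitude: minutes = (89.213510 − 89) × 60 = 12.8106
Longitude: minutes = (21.034650 − 21) × 60 = 2.0790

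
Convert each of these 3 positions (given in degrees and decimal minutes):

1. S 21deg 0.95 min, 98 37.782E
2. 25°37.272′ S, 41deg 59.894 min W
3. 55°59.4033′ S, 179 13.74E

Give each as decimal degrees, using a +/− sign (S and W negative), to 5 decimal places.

Point 1:
  φ: 21 + 0.95/60 = 21.015833
  hemisphere S, so the sign is −
  Lon: 37.782′ = 0.629700°; total 98.629700
  E ⇒ keep positive
Point 2:
  Latitude: 37.272′ = 0.621200°; total 25.621200
  S ⇒ negate
  Lon: 41 + 59.894/60 = 41.998233
  hemisphere W, so the sign is −
Point 3:
  φ: 55 + 59.4033/60 = 55.990055
  S ⇒ negate
  Lon: 13.74′ = 0.229000°; total 179.229000
  E → positive

1. -21.01583, 98.62970
2. -25.62120, -41.99823
3. -55.99006, 179.22900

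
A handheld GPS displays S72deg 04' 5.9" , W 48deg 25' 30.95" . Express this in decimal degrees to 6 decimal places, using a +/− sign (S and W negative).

Latitude: 72° + 4/60 + 5.9/3600 = 72 + 0.066667 + 0.001639 = 72.0683056
hemisphere S, so the sign is −
Lon: 48° + 25/60 + 30.95/3600 = 48 + 0.416667 + 0.008597 = 48.4252639
W → negative

-72.068306, -48.425264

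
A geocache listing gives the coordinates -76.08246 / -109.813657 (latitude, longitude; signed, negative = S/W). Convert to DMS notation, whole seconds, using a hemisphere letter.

76°04′57″ S, 109°48′49″ W

Latitude is negative → S; |value| = 76.082460
Lat: 0.082460° → 4.94760′; 0.94760 × 60 = 56.86″
Longitude is negative → W; |value| = 109.813657
Longitude: 0.813657 × 60 = 48.81942′ → 48′, remainder × 60 = 49.17″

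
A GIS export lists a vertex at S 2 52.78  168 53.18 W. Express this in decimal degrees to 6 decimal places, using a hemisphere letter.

φ: 2 + 52.78/60 = 2.8796667
Lon: 168 + 53.18/60 = 168.8863333

2.879667° S, 168.886333° W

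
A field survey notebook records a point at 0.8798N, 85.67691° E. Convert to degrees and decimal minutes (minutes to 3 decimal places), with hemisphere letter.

0° 52.788′ N, 85° 40.615′ E

Latitude: fractional part 0.879800 → 52.78800 minutes
λ: 85° + 0.676910 × 60 = 85° 40.61460′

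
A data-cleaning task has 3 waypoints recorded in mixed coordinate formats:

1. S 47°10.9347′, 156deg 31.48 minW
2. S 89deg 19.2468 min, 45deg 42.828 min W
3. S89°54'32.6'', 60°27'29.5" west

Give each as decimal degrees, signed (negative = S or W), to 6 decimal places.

1. -47.182245, -156.524667
2. -89.320780, -45.713800
3. -89.909056, -60.458194

Point 1:
  Lat: 47 + 10.9347/60 = 47.1822450
  S → negative
  Lon: 31.48′ = 0.524667°; total 156.5246667
  hemisphere W, so the sign is −
Point 2:
  Latitude: 89 + 19.2468/60 = 89.3207800
  S ⇒ negate
  Lon: 45 + 42.828/60 = 45.7138000
  hemisphere W, so the sign is −
Point 3:
  Latitude: 89 + 54/60 + 32.6/3600 = 89.9090556
  hemisphere S, so the sign is −
  Lon: 27′ + 29.5″ = 27.49167′; 60 + 27.49167/60 = 60.4581944
  W → negative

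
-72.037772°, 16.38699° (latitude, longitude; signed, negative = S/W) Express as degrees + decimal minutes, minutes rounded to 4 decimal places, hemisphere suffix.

Latitude is negative → S; |value| = 72.037772
φ: fractional part 0.037772 → 2.266320 minutes
λ: fractional part 0.386990 → 23.219400 minutes

72° 2.2663′ S, 16° 23.2194′ E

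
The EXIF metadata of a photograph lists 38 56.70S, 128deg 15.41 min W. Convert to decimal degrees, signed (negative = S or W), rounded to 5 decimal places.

Latitude: 38 + 56.7/60 = 38.945000
hemisphere S, so the sign is −
Longitude: 128 + 15.41/60 = 128.256833
hemisphere W, so the sign is −

-38.94500, -128.25683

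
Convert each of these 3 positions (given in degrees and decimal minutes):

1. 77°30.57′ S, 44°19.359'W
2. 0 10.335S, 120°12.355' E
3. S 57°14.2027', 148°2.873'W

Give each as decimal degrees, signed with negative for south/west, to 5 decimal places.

Point 1:
  φ: 77 + 30.57/60 = 77.509500
  hemisphere S, so the sign is −
  Longitude: 19.359′ = 0.322650°; total 44.322650
  W ⇒ negate
Point 2:
  φ: 0 + 10.335/60 = 0.172250
  S ⇒ negate
  Lon: 120 + 12.355/60 = 120.205917
  E ⇒ keep positive
Point 3:
  φ: 14.2027′ = 0.236712°; total 57.236712
  S ⇒ negate
  λ: 2.873′ = 0.047883°; total 148.047883
  W → negative

1. -77.50950, -44.32265
2. -0.17225, 120.20592
3. -57.23671, -148.04788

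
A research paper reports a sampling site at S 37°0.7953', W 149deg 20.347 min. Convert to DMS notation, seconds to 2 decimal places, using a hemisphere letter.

37°00′47.72″ S, 149°20′20.82″ W

Latitude: 0.79530′ → 0′ and 0.79530 × 60 = 47.7180″
Lon: 20.34700′ → 20′ and 0.34700 × 60 = 20.8200″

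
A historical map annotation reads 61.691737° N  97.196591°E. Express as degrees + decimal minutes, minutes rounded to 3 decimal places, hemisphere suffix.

61° 41.504′ N, 97° 11.795′ E

Lat: minutes = (61.691737 − 61) × 60 = 41.50422
Longitude: minutes = (97.196591 − 97) × 60 = 11.79546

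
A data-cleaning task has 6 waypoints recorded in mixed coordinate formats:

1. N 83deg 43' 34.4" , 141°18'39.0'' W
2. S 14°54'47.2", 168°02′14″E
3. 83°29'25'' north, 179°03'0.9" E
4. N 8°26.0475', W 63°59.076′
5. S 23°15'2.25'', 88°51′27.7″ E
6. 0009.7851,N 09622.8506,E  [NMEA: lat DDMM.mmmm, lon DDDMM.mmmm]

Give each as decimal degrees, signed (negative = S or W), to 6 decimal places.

Point 1:
  φ: 43′ + 34.4″ = 43.57333′; 83 + 43.57333/60 = 83.7262222
  N ⇒ keep positive
  Lon: 141 + 18/60 + 39/3600 = 141.3108333
  W → negative
Point 2:
  φ: 54′ + 47.2″ = 54.78667′; 14 + 54.78667/60 = 14.9131111
  S ⇒ negate
  Longitude: 2′ + 14″ = 2.23333′; 168 + 2.23333/60 = 168.0372222
  E → positive
Point 3:
  Latitude: 83 + 29/60 + 25/3600 = 83.4902778
  N → positive
  λ: 3′ + 0.9″ = 3.01500′; 179 + 3.01500/60 = 179.0502500
  E ⇒ keep positive
Point 4:
  φ: 26.0475′ = 0.434125°; total 8.4341250
  N → positive
  λ: 63 + 59.076/60 = 63.9846000
  W → negative
Point 5:
  Lat: 15′ + 2.25″ = 15.03750′; 23 + 15.03750/60 = 23.2506250
  S ⇒ negate
  Longitude: 88° + 51/60 + 27.7/3600 = 88 + 0.850000 + 0.007694 = 88.8576944
  E → positive
Point 6:
  Latitude: split at 2 digits → 00° and 9.7851′; 0 + 9.7851/60 = 0.1630850
  N ⇒ keep positive
  Longitude: degrees = first 3 digits = 96, minutes = 22.8506; 96 + 22.8506/60 = 96.3808433
  E → positive

1. 83.726222, -141.310833
2. -14.913111, 168.037222
3. 83.490278, 179.050250
4. 8.434125, -63.984600
5. -23.250625, 88.857694
6. 0.163085, 96.380843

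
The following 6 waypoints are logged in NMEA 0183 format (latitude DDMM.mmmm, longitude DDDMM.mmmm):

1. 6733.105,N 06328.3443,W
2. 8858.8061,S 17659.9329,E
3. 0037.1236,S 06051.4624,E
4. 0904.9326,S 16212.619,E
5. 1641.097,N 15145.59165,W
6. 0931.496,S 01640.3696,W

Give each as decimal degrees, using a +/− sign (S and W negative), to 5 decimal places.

Point 1:
  φ: split at 2 digits → 67° and 33.105′; 67 + 33.105/60 = 67.551750
  N ⇒ keep positive
  Longitude: degrees = first 3 digits = 63, minutes = 28.3443; 63 + 28.3443/60 = 63.472405
  W → negative
Point 2:
  Latitude: degrees = first 2 digits = 88, minutes = 58.8061; 88 + 58.8061/60 = 88.980102
  hemisphere S, so the sign is −
  λ: split at 3 digits → 176° and 59.9329′; 176 + 59.9329/60 = 176.998882
  E → positive
Point 3:
  Lat: split at 2 digits → 00° and 37.1236′; 0 + 37.1236/60 = 0.618727
  hemisphere S, so the sign is −
  Lon: degrees = first 3 digits = 60, minutes = 51.4624; 60 + 51.4624/60 = 60.857707
  E → positive
Point 4:
  φ: degrees = first 2 digits = 9, minutes = 4.9326; 9 + 4.9326/60 = 9.082210
  S ⇒ negate
  λ: split at 3 digits → 162° and 12.619′; 162 + 12.619/60 = 162.210317
  E ⇒ keep positive
Point 5:
  φ: split at 2 digits → 16° and 41.097′; 16 + 41.097/60 = 16.684950
  N → positive
  λ: split at 3 digits → 151° and 45.59165′; 151 + 45.59165/60 = 151.759861
  W ⇒ negate
Point 6:
  Latitude: degrees = first 2 digits = 9, minutes = 31.496; 9 + 31.496/60 = 9.524933
  S ⇒ negate
  λ: split at 3 digits → 016° and 40.3696′; 16 + 40.3696/60 = 16.672827
  W ⇒ negate

1. 67.55175, -63.47241
2. -88.98010, 176.99888
3. -0.61873, 60.85771
4. -9.08221, 162.21032
5. 16.68495, -151.75986
6. -9.52493, -16.67283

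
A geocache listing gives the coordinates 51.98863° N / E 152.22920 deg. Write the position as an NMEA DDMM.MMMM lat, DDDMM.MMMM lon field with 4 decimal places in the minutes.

5159.3178,N / 15213.7520,E

φ: 51° + 0.988630 × 60 = 51° 59.317800′
Longitude: fractional part 0.229200 → 13.752000 minutes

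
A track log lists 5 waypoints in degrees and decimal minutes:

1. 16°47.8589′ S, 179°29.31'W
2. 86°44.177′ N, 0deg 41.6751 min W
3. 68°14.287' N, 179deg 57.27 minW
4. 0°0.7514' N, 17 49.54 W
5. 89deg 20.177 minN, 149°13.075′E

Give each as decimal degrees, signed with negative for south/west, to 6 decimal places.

1. -16.797648, -179.488500
2. 86.736283, -0.694585
3. 68.238117, -179.954500
4. 0.012523, -17.825667
5. 89.336283, 149.217917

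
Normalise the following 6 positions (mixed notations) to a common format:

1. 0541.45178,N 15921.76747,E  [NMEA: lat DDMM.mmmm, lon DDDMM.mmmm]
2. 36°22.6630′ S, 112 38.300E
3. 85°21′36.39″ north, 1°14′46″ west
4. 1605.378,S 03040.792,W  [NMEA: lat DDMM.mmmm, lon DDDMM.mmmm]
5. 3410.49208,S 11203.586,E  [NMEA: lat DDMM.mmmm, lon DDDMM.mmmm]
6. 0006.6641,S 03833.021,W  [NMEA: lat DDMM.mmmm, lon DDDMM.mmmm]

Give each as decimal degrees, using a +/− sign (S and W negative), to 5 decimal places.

Point 1:
  φ: split at 2 digits → 05° and 41.45178′; 5 + 41.45178/60 = 5.690863
  N → positive
  Longitude: split at 3 digits → 159° and 21.76747′; 159 + 21.76747/60 = 159.362791
  E → positive
Point 2:
  Latitude: 36 + 22.663/60 = 36.377717
  S → negative
  Lon: 112 + 38.3/60 = 112.638333
  E → positive
Point 3:
  Lat: 21′ + 36.39″ = 21.60650′; 85 + 21.60650/60 = 85.360108
  N ⇒ keep positive
  Lon: 14′ + 46″ = 14.76667′; 1 + 14.76667/60 = 1.246111
  hemisphere W, so the sign is −
Point 4:
  Latitude: degrees = first 2 digits = 16, minutes = 5.378; 16 + 5.378/60 = 16.089633
  S → negative
  λ: degrees = first 3 digits = 30, minutes = 40.792; 30 + 40.792/60 = 30.679867
  W ⇒ negate
Point 5:
  φ: split at 2 digits → 34° and 10.49208′; 34 + 10.49208/60 = 34.174868
  S ⇒ negate
  λ: degrees = first 3 digits = 112, minutes = 3.586; 112 + 3.586/60 = 112.059767
  E ⇒ keep positive
Point 6:
  Latitude: degrees = first 2 digits = 0, minutes = 6.6641; 0 + 6.6641/60 = 0.111068
  S → negative
  Longitude: split at 3 digits → 038° and 33.021′; 38 + 33.021/60 = 38.550350
  hemisphere W, so the sign is −

1. 5.69086, 159.36279
2. -36.37772, 112.63833
3. 85.36011, -1.24611
4. -16.08963, -30.67987
5. -34.17487, 112.05977
6. -0.11107, -38.55035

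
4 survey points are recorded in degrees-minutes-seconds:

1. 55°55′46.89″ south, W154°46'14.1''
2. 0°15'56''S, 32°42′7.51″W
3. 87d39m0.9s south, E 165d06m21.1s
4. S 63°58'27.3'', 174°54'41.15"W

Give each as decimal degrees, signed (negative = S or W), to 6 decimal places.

Point 1:
  Latitude: 55′ + 46.89″ = 55.78150′; 55 + 55.78150/60 = 55.9296917
  S ⇒ negate
  Lon: 154° + 46/60 + 14.1/3600 = 154 + 0.766667 + 0.003917 = 154.7705833
  W → negative
Point 2:
  Latitude: 0 + 15/60 + 56/3600 = 0.2655556
  hemisphere S, so the sign is −
  Longitude: 42′ + 7.51″ = 42.12517′; 32 + 42.12517/60 = 32.7020861
  W ⇒ negate
Point 3:
  Latitude: 87 + 39/60 + 0.9/3600 = 87.6502500
  hemisphere S, so the sign is −
  λ: 165° + 6/60 + 21.1/3600 = 165 + 0.100000 + 0.005861 = 165.1058611
  E → positive
Point 4:
  Latitude: 63 + 58/60 + 27.3/3600 = 63.9742500
  S ⇒ negate
  Longitude: 174 + 54/60 + 41.15/3600 = 174.9114306
  W → negative

1. -55.929692, -154.770583
2. -0.265556, -32.702086
3. -87.650250, 165.105861
4. -63.974250, -174.911431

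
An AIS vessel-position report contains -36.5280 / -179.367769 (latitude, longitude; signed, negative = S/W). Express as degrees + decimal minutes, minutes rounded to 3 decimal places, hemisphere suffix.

Latitude is negative → S; |value| = 36.528000
φ: minutes = (36.528000 − 36) × 60 = 31.68000
Longitude is negative → W; |value| = 179.367769
Longitude: minutes = (179.367769 − 179) × 60 = 22.06614

36° 31.680′ S, 179° 22.066′ W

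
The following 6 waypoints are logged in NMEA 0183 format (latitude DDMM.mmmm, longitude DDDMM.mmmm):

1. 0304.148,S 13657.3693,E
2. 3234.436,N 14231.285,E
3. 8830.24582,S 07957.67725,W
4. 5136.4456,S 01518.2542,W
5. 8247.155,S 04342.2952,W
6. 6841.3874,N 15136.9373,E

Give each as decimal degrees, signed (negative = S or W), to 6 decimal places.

Point 1:
  Latitude: split at 2 digits → 03° and 4.148′; 3 + 4.148/60 = 3.0691333
  hemisphere S, so the sign is −
  λ: degrees = first 3 digits = 136, minutes = 57.3693; 136 + 57.3693/60 = 136.9561550
  E → positive
Point 2:
  φ: split at 2 digits → 32° and 34.436′; 32 + 34.436/60 = 32.5739333
  N → positive
  Longitude: degrees = first 3 digits = 142, minutes = 31.285; 142 + 31.285/60 = 142.5214167
  E ⇒ keep positive
Point 3:
  Lat: degrees = first 2 digits = 88, minutes = 30.24582; 88 + 30.24582/60 = 88.5040970
  S → negative
  Longitude: split at 3 digits → 079° and 57.67725′; 79 + 57.67725/60 = 79.9612875
  W → negative
Point 4:
  Lat: split at 2 digits → 51° and 36.4456′; 51 + 36.4456/60 = 51.6074267
  S ⇒ negate
  λ: degrees = first 3 digits = 15, minutes = 18.2542; 15 + 18.2542/60 = 15.3042367
  hemisphere W, so the sign is −
Point 5:
  Latitude: degrees = first 2 digits = 82, minutes = 47.155; 82 + 47.155/60 = 82.7859167
  hemisphere S, so the sign is −
  Longitude: split at 3 digits → 043° and 42.2952′; 43 + 42.2952/60 = 43.7049200
  hemisphere W, so the sign is −
Point 6:
  Lat: degrees = first 2 digits = 68, minutes = 41.3874; 68 + 41.3874/60 = 68.6897900
  N → positive
  λ: split at 3 digits → 151° and 36.9373′; 151 + 36.9373/60 = 151.6156217
  E ⇒ keep positive

1. -3.069133, 136.956155
2. 32.573933, 142.521417
3. -88.504097, -79.961288
4. -51.607427, -15.304237
5. -82.785917, -43.704920
6. 68.689790, 151.615622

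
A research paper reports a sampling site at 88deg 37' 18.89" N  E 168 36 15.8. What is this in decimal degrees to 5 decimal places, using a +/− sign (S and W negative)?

88.62191, 168.60439

Lat: 88° + 37/60 + 18.89/3600 = 88 + 0.616667 + 0.005247 = 88.621914
N → positive
Longitude: 168° + 36/60 + 15.8/3600 = 168 + 0.600000 + 0.004389 = 168.604389
E → positive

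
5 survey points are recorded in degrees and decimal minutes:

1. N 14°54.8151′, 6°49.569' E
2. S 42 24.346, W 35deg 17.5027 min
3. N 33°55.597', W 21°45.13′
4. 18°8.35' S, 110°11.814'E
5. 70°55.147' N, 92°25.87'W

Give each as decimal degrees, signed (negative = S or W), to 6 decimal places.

1. 14.913585, 6.826150
2. -42.405767, -35.291712
3. 33.926617, -21.752167
4. -18.139167, 110.196900
5. 70.919117, -92.431167

Point 1:
  Latitude: 14 + 54.8151/60 = 14.9135850
  N → positive
  Longitude: 6 + 49.569/60 = 6.8261500
  E ⇒ keep positive
Point 2:
  Latitude: 24.346′ = 0.405767°; total 42.4057667
  hemisphere S, so the sign is −
  Lon: 17.5027′ = 0.291712°; total 35.2917117
  W ⇒ negate
Point 3:
  Lat: 33 + 55.597/60 = 33.9266167
  N → positive
  Lon: 21 + 45.13/60 = 21.7521667
  W ⇒ negate
Point 4:
  Latitude: 8.35′ = 0.139167°; total 18.1391667
  S ⇒ negate
  λ: 110 + 11.814/60 = 110.1969000
  E → positive
Point 5:
  Latitude: 70 + 55.147/60 = 70.9191167
  N ⇒ keep positive
  λ: 92 + 25.87/60 = 92.4311667
  W ⇒ negate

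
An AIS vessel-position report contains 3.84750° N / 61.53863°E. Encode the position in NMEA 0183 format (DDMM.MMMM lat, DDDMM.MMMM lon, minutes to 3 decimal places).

0350.850,N / 06132.318,E

φ: minutes = (3.847500 − 3) × 60 = 50.85000
Lon: fractional part 0.538630 → 32.31780 minutes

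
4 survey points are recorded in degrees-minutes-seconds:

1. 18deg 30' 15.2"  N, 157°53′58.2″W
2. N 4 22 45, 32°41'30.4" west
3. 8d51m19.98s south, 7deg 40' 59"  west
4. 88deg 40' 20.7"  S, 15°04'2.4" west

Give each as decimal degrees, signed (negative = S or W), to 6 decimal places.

1. 18.504222, -157.899500
2. 4.379167, -32.691778
3. -8.855550, -7.683056
4. -88.672417, -15.067333

Point 1:
  φ: 30′ + 15.2″ = 30.25333′; 18 + 30.25333/60 = 18.5042222
  N → positive
  λ: 157 + 53/60 + 58.2/3600 = 157.8995000
  W ⇒ negate
Point 2:
  Latitude: 4 + 22/60 + 45/3600 = 4.3791667
  N ⇒ keep positive
  Longitude: 32° + 41/60 + 30.4/3600 = 32 + 0.683333 + 0.008444 = 32.6917778
  W ⇒ negate
Point 3:
  Latitude: 8 + 51/60 + 19.98/3600 = 8.8555500
  S ⇒ negate
  Lon: 7 + 40/60 + 59/3600 = 7.6830556
  W ⇒ negate
Point 4:
  Latitude: 88 + 40/60 + 20.7/3600 = 88.6724167
  S → negative
  λ: 4′ + 2.4″ = 4.04000′; 15 + 4.04000/60 = 15.0673333
  W ⇒ negate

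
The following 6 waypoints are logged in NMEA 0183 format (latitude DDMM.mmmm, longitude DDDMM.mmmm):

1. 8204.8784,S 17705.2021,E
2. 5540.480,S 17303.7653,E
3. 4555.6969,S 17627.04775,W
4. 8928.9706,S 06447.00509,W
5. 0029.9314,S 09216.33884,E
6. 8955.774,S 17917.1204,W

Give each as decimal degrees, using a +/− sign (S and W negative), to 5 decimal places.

Point 1:
  Latitude: split at 2 digits → 82° and 4.8784′; 82 + 4.8784/60 = 82.081307
  hemisphere S, so the sign is −
  Longitude: degrees = first 3 digits = 177, minutes = 5.2021; 177 + 5.2021/60 = 177.086702
  E ⇒ keep positive
Point 2:
  φ: split at 2 digits → 55° and 40.48′; 55 + 40.48/60 = 55.674667
  hemisphere S, so the sign is −
  Longitude: degrees = first 3 digits = 173, minutes = 3.7653; 173 + 3.7653/60 = 173.062755
  E → positive
Point 3:
  Lat: split at 2 digits → 45° and 55.6969′; 45 + 55.6969/60 = 45.928282
  S ⇒ negate
  Longitude: split at 3 digits → 176° and 27.04775′; 176 + 27.04775/60 = 176.450796
  W ⇒ negate
Point 4:
  φ: degrees = first 2 digits = 89, minutes = 28.9706; 89 + 28.9706/60 = 89.482843
  S → negative
  λ: degrees = first 3 digits = 64, minutes = 47.00509; 64 + 47.00509/60 = 64.783418
  hemisphere W, so the sign is −
Point 5:
  φ: split at 2 digits → 00° and 29.9314′; 0 + 29.9314/60 = 0.498857
  hemisphere S, so the sign is −
  Longitude: degrees = first 3 digits = 92, minutes = 16.33884; 92 + 16.33884/60 = 92.272314
  E ⇒ keep positive
Point 6:
  Latitude: degrees = first 2 digits = 89, minutes = 55.774; 89 + 55.774/60 = 89.929567
  S → negative
  Lon: degrees = first 3 digits = 179, minutes = 17.1204; 179 + 17.1204/60 = 179.285340
  W ⇒ negate

1. -82.08131, 177.08670
2. -55.67467, 173.06276
3. -45.92828, -176.45080
4. -89.48284, -64.78342
5. -0.49886, 92.27231
6. -89.92957, -179.28534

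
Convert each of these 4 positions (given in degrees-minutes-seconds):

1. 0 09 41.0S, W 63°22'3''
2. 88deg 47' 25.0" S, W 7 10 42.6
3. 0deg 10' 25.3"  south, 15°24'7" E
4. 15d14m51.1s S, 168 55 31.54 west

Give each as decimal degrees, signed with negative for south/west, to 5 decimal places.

Point 1:
  Latitude: 9′ + 41″ = 9.68333′; 0 + 9.68333/60 = 0.161389
  S → negative
  λ: 22′ + 3″ = 22.05000′; 63 + 22.05000/60 = 63.367500
  hemisphere W, so the sign is −
Point 2:
  Latitude: 47′ + 25″ = 47.41667′; 88 + 47.41667/60 = 88.790278
  S ⇒ negate
  Lon: 7° + 10/60 + 42.6/3600 = 7 + 0.166667 + 0.011833 = 7.178500
  W ⇒ negate
Point 3:
  φ: 10′ + 25.3″ = 10.42167′; 0 + 10.42167/60 = 0.173694
  S → negative
  λ: 24′ + 7″ = 24.11667′; 15 + 24.11667/60 = 15.401944
  E → positive
Point 4:
  Latitude: 14′ + 51.1″ = 14.85167′; 15 + 14.85167/60 = 15.247528
  S → negative
  λ: 168° + 55/60 + 31.54/3600 = 168 + 0.916667 + 0.008761 = 168.925428
  W ⇒ negate

1. -0.16139, -63.36750
2. -88.79028, -7.17850
3. -0.17369, 15.40194
4. -15.24753, -168.92543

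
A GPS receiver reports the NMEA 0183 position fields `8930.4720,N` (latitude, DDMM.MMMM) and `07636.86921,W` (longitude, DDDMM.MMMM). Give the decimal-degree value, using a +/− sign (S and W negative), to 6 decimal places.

89.507867, -76.614487

Latitude: split at 2 digits → 89° and 30.472′; 89 + 30.472/60 = 89.5078667
N → positive
λ: split at 3 digits → 076° and 36.86921′; 76 + 36.86921/60 = 76.6144868
W ⇒ negate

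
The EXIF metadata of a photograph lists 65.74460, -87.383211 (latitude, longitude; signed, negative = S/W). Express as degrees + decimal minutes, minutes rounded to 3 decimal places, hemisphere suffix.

65° 44.676′ N, 87° 22.993′ W

Latitude: fractional part 0.744600 → 44.67600 minutes
Longitude is negative → W; |value| = 87.383211
λ: fractional part 0.383211 → 22.99266 minutes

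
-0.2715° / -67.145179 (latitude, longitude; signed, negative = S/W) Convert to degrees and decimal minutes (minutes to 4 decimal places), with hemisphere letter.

Latitude is negative → S; |value| = 0.271500
φ: fractional part 0.271500 → 16.290000 minutes
Longitude is negative → W; |value| = 67.145179
Lon: minutes = (67.145179 − 67) × 60 = 8.710740

0° 16.2900′ S, 67° 8.7107′ W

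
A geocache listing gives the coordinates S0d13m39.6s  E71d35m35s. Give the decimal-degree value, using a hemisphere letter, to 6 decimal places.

Lat: 0° + 13/60 + 39.6/3600 = 0 + 0.216667 + 0.011000 = 0.2276667
Longitude: 71° + 35/60 + 35/3600 = 71 + 0.583333 + 0.009722 = 71.5930556

0.227667° S, 71.593056° E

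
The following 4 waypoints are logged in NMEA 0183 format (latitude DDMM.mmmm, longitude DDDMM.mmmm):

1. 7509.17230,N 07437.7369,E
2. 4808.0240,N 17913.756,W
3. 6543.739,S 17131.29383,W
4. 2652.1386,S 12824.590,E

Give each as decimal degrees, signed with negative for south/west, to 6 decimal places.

Point 1:
  Lat: degrees = first 2 digits = 75, minutes = 9.1723; 75 + 9.1723/60 = 75.1528717
  N → positive
  Lon: split at 3 digits → 074° and 37.7369′; 74 + 37.7369/60 = 74.6289483
  E → positive
Point 2:
  Lat: degrees = first 2 digits = 48, minutes = 8.024; 48 + 8.024/60 = 48.1337333
  N ⇒ keep positive
  Longitude: split at 3 digits → 179° and 13.756′; 179 + 13.756/60 = 179.2292667
  W → negative
Point 3:
  φ: degrees = first 2 digits = 65, minutes = 43.739; 65 + 43.739/60 = 65.7289833
  S ⇒ negate
  Longitude: degrees = first 3 digits = 171, minutes = 31.29383; 171 + 31.29383/60 = 171.5215638
  W ⇒ negate
Point 4:
  Latitude: split at 2 digits → 26° and 52.1386′; 26 + 52.1386/60 = 26.8689767
  S → negative
  Longitude: degrees = first 3 digits = 128, minutes = 24.59; 128 + 24.59/60 = 128.4098333
  E → positive

1. 75.152872, 74.628948
2. 48.133733, -179.229267
3. -65.728983, -171.521564
4. -26.868977, 128.409833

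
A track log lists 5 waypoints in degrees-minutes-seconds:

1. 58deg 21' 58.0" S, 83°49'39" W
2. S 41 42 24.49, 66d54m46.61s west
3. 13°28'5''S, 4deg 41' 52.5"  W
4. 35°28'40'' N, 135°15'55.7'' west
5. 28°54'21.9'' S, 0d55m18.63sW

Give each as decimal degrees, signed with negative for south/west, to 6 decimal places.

1. -58.366111, -83.827500
2. -41.706803, -66.912947
3. -13.468056, -4.697917
4. 35.477778, -135.265472
5. -28.906083, -0.921842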